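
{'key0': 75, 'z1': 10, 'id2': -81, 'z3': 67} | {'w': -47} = {'key0': 75, 'z1': 10, 'id2': -81, 'z3': 67, 'w': -47}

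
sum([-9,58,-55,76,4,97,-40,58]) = 189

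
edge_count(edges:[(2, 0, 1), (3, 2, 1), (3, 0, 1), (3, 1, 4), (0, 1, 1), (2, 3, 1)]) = 6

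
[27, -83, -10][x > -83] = [27, -10]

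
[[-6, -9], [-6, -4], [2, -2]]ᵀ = [[-6, -6, 2], [-9, -4, -2]]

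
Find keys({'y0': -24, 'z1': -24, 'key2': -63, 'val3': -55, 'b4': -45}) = ['y0', 'z1', 'key2', 'val3', 'b4']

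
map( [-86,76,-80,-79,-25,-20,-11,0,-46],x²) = (-86)²=7396, (76)²=5776, (-80)²=6400, (-79)²=6241, (-25)²=625, (-20)²=400, (-11)²=121, (0)²=0, (-46)²=2116
= [7396, 5776, 6400, 6241, 625, 400, 121, 0, 2116]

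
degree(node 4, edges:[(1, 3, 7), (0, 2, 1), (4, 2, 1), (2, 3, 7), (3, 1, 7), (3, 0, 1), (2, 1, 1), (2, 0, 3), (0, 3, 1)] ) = 1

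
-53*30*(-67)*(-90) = -9587700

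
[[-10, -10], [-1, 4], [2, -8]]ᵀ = [[-10, -1, 2], [-10, 4, -8]]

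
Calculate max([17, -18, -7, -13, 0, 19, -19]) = 19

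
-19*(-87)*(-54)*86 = -7676532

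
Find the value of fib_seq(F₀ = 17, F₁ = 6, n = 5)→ [17, 6, 23, 29, 52]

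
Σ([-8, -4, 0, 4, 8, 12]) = (-8) + (-4) + 0 + 4 + 8 + 12
= 12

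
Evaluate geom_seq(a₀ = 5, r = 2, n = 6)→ a_0 = 5*2^0 = 5
a_1 = 5*2^1 = 10
a_2 = 5*2^2 = 20
...
= [5, 10, 20, 40, 80, 160]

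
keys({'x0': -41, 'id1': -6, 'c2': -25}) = ['x0', 'id1', 'c2']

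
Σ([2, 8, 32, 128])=2 + 8 + 32 + 128
= 170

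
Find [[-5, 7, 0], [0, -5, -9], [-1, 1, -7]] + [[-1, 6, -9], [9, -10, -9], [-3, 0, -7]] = [[-6, 13, -9], [9, -15, -18], [-4, 1, -14]]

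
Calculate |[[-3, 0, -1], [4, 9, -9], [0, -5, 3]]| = 74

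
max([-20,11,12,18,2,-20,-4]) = 18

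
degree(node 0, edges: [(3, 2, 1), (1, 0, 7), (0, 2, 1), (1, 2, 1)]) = 2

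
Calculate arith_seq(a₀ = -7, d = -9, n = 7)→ a_0 = -7 + 0*-9 = -7
a_1 = -7 + 1*-9 = -16
a_2 = -7 + 2*-9 = -25
...
= [-7, -16, -25, -34, -43, -52, -61]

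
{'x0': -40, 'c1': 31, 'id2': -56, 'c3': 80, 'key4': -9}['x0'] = -40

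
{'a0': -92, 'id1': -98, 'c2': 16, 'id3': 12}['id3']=12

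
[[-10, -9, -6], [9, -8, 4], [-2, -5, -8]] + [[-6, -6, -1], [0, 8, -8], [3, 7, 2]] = [[-16, -15, -7], [9, 0, -4], [1, 2, -6]]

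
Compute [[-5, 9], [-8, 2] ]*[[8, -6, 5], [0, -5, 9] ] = C[0][0] = (-5)*(8) + (9)*(0) = -40
C[0][1] = (-5)*(-6) + (9)*(-5) = -15
C[0][2] = (-5)*(5) + (9)*(9) = 56
C[1][0] = (-8)*(8) + (2)*(0) = -64
C[1][1] = (-8)*(-6) + (2)*(-5) = 38
C[1][2] = (-8)*(5) + (2)*(9) = -22
= [[-40, -15, 56], [-64, 38, -22]]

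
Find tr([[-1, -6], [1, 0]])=-1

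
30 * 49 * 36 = 52920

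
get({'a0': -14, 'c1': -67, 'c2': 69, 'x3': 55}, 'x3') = 55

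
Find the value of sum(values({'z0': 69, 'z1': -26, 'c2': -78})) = 69 + (-26) + (-78)
= -35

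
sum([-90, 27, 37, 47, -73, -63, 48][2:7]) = -4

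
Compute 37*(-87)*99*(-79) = 25175799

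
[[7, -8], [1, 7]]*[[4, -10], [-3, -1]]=C[0][0] = (7)*(4) + (-8)*(-3) = 52
C[0][1] = (7)*(-10) + (-8)*(-1) = -62
C[1][0] = (1)*(4) + (7)*(-3) = -17
C[1][1] = (1)*(-10) + (7)*(-1) = -17
= [[52, -62], [-17, -17]]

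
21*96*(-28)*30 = -1693440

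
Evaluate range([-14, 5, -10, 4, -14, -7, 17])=31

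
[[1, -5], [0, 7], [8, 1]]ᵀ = [[1, 0, 8], [-5, 7, 1]]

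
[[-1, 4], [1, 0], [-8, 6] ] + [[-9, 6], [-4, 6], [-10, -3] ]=[[-10, 10], [-3, 6], [-18, 3]]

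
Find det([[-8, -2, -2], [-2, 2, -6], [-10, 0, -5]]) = (1)*(-8)*det([[2, -6], [0, -5]]) + (-1)*(-2)*det([[-2, -6], [-10, -5]]) + (1)*(-2)*det([[-2, 2], [-10, 0]])
= 80 + -100 + -40
= -60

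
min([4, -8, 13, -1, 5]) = -8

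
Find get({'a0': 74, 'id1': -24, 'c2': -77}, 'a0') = 74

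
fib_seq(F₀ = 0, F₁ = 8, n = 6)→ [0, 8, 8, 16, 24, 40]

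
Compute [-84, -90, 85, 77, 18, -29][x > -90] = [-84, 85, 77, 18, -29]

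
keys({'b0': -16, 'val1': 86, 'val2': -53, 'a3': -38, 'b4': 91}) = ['b0', 'val1', 'val2', 'a3', 'b4']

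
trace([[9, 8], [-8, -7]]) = diagonal: 9 + (-7)
= 2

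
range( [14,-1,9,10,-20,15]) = 35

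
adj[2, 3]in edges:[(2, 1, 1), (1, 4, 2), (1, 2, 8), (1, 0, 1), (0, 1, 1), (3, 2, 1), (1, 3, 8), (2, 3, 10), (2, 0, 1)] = 10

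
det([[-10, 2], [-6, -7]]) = 82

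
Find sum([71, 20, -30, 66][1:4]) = 56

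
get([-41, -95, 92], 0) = -41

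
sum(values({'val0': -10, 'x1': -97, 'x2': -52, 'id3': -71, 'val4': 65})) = (-10) + (-97) + (-52) + (-71) + 65
= -165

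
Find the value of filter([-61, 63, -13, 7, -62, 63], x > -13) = keep x where x > -13: -61✗, 63✓, -13✗, 7✓, -62✗, 63✓
= [63, 7, 63]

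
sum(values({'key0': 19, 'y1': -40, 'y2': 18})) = 19 + (-40) + 18
= -3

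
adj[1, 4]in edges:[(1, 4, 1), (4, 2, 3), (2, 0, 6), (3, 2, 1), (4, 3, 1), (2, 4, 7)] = 1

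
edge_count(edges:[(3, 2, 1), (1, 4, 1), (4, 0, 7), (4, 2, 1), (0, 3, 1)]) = 5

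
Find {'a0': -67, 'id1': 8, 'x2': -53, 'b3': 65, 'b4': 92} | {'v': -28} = {'a0': -67, 'id1': 8, 'x2': -53, 'b3': 65, 'b4': 92, 'v': -28}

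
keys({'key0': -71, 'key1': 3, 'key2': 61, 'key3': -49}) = ['key0', 'key1', 'key2', 'key3']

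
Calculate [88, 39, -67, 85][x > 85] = [88]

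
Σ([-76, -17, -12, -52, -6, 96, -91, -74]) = -232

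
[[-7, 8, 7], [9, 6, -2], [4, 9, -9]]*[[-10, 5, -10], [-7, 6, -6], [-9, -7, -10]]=C[0][0] = (-7)*(-10) + (8)*(-7) + (7)*(-9) = -49
C[0][1] = (-7)*(5) + (8)*(6) + (7)*(-7) = -36
C[0][2] = (-7)*(-10) + (8)*(-6) + (7)*(-10) = -48
C[1][0] = (9)*(-10) + (6)*(-7) + (-2)*(-9) = -114
C[1][1] = (9)*(5) + (6)*(6) + (-2)*(-7) = 95
C[1][2] = (9)*(-10) + (6)*(-6) + (-2)*(-10) = -106
... (3 more cells)
= [[-49, -36, -48], [-114, 95, -106], [-22, 137, -4]]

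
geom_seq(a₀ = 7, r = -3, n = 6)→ a_0 = 7*(-3)^0 = 7
a_1 = 7*(-3)^1 = -21
a_2 = 7*(-3)^2 = 63
...
= [7, -21, 63, -189, 567, -1701]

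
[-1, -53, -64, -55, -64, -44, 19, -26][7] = -26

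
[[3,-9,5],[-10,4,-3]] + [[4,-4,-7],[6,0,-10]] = [[7, -13, -2], [-4, 4, -13]]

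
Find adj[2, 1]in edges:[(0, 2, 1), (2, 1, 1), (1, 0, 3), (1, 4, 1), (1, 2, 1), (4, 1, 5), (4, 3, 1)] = 1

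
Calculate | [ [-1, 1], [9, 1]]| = (-1)*(1) - (1)*(9)
= -10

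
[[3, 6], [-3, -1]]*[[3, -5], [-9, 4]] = C[0][0] = (3)*(3) + (6)*(-9) = -45
C[0][1] = (3)*(-5) + (6)*(4) = 9
C[1][0] = (-3)*(3) + (-1)*(-9) = 0
C[1][1] = (-3)*(-5) + (-1)*(4) = 11
= [[-45, 9], [0, 11]]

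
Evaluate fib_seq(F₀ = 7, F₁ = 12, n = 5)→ [7, 12, 19, 31, 50]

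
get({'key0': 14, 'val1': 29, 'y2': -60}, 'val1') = 29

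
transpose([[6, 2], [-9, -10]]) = [[6, -9], [2, -10]]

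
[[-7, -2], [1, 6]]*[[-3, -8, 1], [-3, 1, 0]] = [[27, 54, -7], [-21, -2, 1]]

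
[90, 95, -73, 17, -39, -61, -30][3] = 17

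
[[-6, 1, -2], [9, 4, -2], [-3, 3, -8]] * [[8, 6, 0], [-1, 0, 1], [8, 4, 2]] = C[0][0] = (-6)*(8) + (1)*(-1) + (-2)*(8) = -65
C[0][1] = (-6)*(6) + (1)*(0) + (-2)*(4) = -44
C[0][2] = (-6)*(0) + (1)*(1) + (-2)*(2) = -3
C[1][0] = (9)*(8) + (4)*(-1) + (-2)*(8) = 52
C[1][1] = (9)*(6) + (4)*(0) + (-2)*(4) = 46
C[1][2] = (9)*(0) + (4)*(1) + (-2)*(2) = 0
... (3 more cells)
= [[-65, -44, -3], [52, 46, 0], [-91, -50, -13]]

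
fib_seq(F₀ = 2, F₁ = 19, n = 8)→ [2, 19, 21, 40, 61, 101, 162, 263]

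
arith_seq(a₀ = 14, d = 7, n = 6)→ [14, 21, 28, 35, 42, 49]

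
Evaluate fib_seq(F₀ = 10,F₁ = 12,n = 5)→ [10, 12, 22, 34, 56]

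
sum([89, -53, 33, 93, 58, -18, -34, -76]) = 89 + (-53) + 33 + 93 + 58 + (-18) + (-34) + (-76)
= 92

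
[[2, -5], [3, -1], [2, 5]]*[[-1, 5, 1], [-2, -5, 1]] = [[8, 35, -3], [-1, 20, 2], [-12, -15, 7]]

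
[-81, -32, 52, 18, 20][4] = 20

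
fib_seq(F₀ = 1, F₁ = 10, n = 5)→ [1, 10, 11, 21, 32]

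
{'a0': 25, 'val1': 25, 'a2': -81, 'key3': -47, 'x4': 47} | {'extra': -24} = {'a0': 25, 'val1': 25, 'a2': -81, 'key3': -47, 'x4': 47, 'extra': -24}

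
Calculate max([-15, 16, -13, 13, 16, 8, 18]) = 18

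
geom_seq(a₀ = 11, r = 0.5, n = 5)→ a_0 = 11*0.5^0 = 11.0
a_1 = 11*0.5^1 = 5.5
a_2 = 11*0.5^2 = 2.75
...
= [11.0, 5.5, 2.75, 1.375, 0.6875]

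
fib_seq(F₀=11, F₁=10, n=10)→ [11, 10, 21, 31, 52, 83, 135, 218, 353, 571]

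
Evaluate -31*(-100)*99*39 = 11969100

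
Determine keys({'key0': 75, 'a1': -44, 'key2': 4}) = ['key0', 'a1', 'key2']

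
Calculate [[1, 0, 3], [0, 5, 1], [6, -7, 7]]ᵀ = [[1, 0, 6], [0, 5, -7], [3, 1, 7]]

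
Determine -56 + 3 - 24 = -77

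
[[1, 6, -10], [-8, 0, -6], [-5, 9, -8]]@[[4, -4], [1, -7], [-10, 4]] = [[110, -86], [28, 8], [69, -75]]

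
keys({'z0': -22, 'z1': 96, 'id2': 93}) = ['z0', 'z1', 'id2']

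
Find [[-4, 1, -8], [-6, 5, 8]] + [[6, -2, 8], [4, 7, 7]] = [[2, -1, 0], [-2, 12, 15]]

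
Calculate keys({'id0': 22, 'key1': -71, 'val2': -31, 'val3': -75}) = ['id0', 'key1', 'val2', 'val3']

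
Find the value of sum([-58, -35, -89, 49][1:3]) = slice → [-35, -89]
(-35) + (-89)
= -124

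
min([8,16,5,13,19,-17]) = -17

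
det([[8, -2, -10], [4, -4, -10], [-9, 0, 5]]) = (1)*(8)*det([[-4, -10], [0, 5]]) + (-1)*(-2)*det([[4, -10], [-9, 5]]) + (1)*(-10)*det([[4, -4], [-9, 0]])
= -160 + -140 + 360
= 60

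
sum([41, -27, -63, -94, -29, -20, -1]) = -193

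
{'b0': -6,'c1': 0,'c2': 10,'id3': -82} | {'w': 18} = {'b0': -6, 'c1': 0, 'c2': 10, 'id3': -82, 'w': 18}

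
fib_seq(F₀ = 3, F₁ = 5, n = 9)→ [3, 5, 8, 13, 21, 34, 55, 89, 144]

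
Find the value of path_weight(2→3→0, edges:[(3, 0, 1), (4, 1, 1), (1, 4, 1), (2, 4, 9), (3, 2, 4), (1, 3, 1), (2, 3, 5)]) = 6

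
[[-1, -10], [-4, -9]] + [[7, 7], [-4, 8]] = [[6, -3], [-8, -1]]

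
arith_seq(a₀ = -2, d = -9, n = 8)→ a_0 = -2 + 0*-9 = -2
a_1 = -2 + 1*-9 = -11
a_2 = -2 + 2*-9 = -20
...
= [-2, -11, -20, -29, -38, -47, -56, -65]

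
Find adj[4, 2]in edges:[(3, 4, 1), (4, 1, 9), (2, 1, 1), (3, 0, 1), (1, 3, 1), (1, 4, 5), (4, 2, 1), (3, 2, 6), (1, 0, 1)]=1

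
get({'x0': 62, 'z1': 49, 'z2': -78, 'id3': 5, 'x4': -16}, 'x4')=-16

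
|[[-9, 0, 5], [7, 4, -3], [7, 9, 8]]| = -356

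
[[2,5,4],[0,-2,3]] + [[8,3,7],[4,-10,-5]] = [[10, 8, 11], [4, -12, -2]]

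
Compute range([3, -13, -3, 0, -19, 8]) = 27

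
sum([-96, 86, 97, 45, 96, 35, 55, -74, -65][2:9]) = 189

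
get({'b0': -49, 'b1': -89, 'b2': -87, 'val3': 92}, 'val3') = 92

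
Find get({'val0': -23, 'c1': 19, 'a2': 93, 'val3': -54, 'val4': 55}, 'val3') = -54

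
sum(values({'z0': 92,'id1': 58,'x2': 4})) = 92 + 58 + 4
= 154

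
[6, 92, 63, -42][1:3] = [92, 63]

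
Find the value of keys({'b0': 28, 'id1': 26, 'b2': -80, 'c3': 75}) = ['b0', 'id1', 'b2', 'c3']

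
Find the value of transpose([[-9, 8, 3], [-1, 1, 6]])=[[-9, -1], [8, 1], [3, 6]]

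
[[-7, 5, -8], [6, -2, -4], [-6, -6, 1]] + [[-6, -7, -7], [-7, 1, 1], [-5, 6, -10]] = [[-13, -2, -15], [-1, -1, -3], [-11, 0, -9]]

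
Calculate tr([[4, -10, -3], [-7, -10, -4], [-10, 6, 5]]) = diagonal: 4 + (-10) + 5
= -1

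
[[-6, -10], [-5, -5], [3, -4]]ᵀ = [[-6, -5, 3], [-10, -5, -4]]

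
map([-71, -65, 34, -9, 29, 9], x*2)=[-142, -130, 68, -18, 58, 18]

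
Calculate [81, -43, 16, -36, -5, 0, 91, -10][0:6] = [81, -43, 16, -36, -5, 0]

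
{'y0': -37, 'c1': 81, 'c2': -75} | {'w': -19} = {'y0': -37, 'c1': 81, 'c2': -75, 'w': -19}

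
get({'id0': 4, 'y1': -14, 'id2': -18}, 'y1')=-14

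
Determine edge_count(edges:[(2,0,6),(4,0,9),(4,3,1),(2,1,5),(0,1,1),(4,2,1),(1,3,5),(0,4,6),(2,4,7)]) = 9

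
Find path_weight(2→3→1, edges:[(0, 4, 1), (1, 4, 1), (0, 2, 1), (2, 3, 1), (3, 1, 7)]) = w(2→3)=1 + w(3→1)=7
= 8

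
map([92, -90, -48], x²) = (92)²=8464, (-90)²=8100, (-48)²=2304
= [8464, 8100, 2304]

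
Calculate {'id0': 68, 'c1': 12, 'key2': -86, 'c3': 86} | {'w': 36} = {'id0': 68, 'c1': 12, 'key2': -86, 'c3': 86, 'w': 36}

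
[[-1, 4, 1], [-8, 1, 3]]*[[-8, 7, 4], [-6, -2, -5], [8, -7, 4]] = [[-8, -22, -20], [82, -79, -25]]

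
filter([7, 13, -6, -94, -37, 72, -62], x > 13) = [72]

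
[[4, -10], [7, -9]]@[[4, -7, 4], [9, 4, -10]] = [[-74, -68, 116], [-53, -85, 118]]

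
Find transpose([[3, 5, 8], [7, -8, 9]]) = [[3, 7], [5, -8], [8, 9]]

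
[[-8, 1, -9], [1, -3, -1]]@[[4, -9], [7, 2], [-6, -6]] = C[0][0] = (-8)*(4) + (1)*(7) + (-9)*(-6) = 29
C[0][1] = (-8)*(-9) + (1)*(2) + (-9)*(-6) = 128
C[1][0] = (1)*(4) + (-3)*(7) + (-1)*(-6) = -11
C[1][1] = (1)*(-9) + (-3)*(2) + (-1)*(-6) = -9
= [[29, 128], [-11, -9]]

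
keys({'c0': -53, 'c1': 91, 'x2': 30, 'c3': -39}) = ['c0', 'c1', 'x2', 'c3']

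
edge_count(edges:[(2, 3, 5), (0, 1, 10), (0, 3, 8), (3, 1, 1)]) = 4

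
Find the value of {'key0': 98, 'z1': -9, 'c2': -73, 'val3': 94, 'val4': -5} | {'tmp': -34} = {'key0': 98, 'z1': -9, 'c2': -73, 'val3': 94, 'val4': -5, 'tmp': -34}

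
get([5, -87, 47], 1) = -87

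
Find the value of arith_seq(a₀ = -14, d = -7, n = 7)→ a_0 = -14 + 0*-7 = -14
a_1 = -14 + 1*-7 = -21
a_2 = -14 + 2*-7 = -28
...
= [-14, -21, -28, -35, -42, -49, -56]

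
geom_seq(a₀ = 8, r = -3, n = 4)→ a_0 = 8*(-3)^0 = 8
a_1 = 8*(-3)^1 = -24
a_2 = 8*(-3)^2 = 72
...
= [8, -24, 72, -216]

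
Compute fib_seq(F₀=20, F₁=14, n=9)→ F_2 = F_1 + F_0 = 34
F_3 = F_2 + F_1 = 48
F_4 = F_3 + F_2 = 82
...
= [20, 14, 34, 48, 82, 130, 212, 342, 554]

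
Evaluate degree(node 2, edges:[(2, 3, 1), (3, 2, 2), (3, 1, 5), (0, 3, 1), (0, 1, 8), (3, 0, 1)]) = 2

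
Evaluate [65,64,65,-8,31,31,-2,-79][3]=-8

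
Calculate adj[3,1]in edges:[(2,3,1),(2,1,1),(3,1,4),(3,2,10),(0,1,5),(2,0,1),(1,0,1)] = 4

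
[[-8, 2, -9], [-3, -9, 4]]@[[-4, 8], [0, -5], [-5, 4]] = [[77, -110], [-8, 37]]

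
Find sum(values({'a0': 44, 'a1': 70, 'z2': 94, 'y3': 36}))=44 + 70 + 94 + 36
= 244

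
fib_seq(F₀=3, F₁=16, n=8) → F_2 = F_1 + F_0 = 19
F_3 = F_2 + F_1 = 35
F_4 = F_3 + F_2 = 54
...
= [3, 16, 19, 35, 54, 89, 143, 232]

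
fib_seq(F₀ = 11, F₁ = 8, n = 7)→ [11, 8, 19, 27, 46, 73, 119]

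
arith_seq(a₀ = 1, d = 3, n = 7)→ [1, 4, 7, 10, 13, 16, 19]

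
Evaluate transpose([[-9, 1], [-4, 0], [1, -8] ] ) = [[-9, -4, 1], [1, 0, -8]]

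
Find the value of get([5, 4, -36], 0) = 5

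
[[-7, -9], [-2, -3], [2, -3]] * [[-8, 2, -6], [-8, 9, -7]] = C[0][0] = (-7)*(-8) + (-9)*(-8) = 128
C[0][1] = (-7)*(2) + (-9)*(9) = -95
C[0][2] = (-7)*(-6) + (-9)*(-7) = 105
C[1][0] = (-2)*(-8) + (-3)*(-8) = 40
C[1][1] = (-2)*(2) + (-3)*(9) = -31
C[1][2] = (-2)*(-6) + (-3)*(-7) = 33
... (3 more cells)
= [[128, -95, 105], [40, -31, 33], [8, -23, 9]]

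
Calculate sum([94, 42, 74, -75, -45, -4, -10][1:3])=116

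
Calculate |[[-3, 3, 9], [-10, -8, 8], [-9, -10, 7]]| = (1)*(-3)*det([[-8, 8], [-10, 7]]) + (-1)*(3)*det([[-10, 8], [-9, 7]]) + (1)*(9)*det([[-10, -8], [-9, -10]])
= -72 + -6 + 252
= 174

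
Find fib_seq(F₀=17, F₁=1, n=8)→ F_2 = F_1 + F_0 = 18
F_3 = F_2 + F_1 = 19
F_4 = F_3 + F_2 = 37
...
= [17, 1, 18, 19, 37, 56, 93, 149]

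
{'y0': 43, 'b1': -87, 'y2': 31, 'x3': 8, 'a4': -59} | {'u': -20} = {'y0': 43, 'b1': -87, 'y2': 31, 'x3': 8, 'a4': -59, 'u': -20}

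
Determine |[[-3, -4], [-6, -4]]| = -12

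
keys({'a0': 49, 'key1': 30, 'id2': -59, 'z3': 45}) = ['a0', 'key1', 'id2', 'z3']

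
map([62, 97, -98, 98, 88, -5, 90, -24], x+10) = 62+10=72, 97+10=107, -98+10=-88, 98+10=108, 88+10=98, -5+10=5, 90+10=100, -24+10=-14
= [72, 107, -88, 108, 98, 5, 100, -14]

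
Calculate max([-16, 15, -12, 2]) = 15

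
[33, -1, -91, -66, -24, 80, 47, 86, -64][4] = -24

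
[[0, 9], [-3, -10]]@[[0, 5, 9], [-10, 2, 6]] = C[0][0] = (0)*(0) + (9)*(-10) = -90
C[0][1] = (0)*(5) + (9)*(2) = 18
C[0][2] = (0)*(9) + (9)*(6) = 54
C[1][0] = (-3)*(0) + (-10)*(-10) = 100
C[1][1] = (-3)*(5) + (-10)*(2) = -35
C[1][2] = (-3)*(9) + (-10)*(6) = -87
= [[-90, 18, 54], [100, -35, -87]]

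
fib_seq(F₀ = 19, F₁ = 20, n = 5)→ F_2 = F_1 + F_0 = 39
F_3 = F_2 + F_1 = 59
F_4 = F_3 + F_2 = 98
= [19, 20, 39, 59, 98]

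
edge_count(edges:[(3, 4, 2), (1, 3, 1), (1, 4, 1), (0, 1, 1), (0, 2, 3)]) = 5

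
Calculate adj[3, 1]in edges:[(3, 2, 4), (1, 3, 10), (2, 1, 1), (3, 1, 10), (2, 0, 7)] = 10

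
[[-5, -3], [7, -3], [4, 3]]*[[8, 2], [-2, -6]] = C[0][0] = (-5)*(8) + (-3)*(-2) = -34
C[0][1] = (-5)*(2) + (-3)*(-6) = 8
C[1][0] = (7)*(8) + (-3)*(-2) = 62
C[1][1] = (7)*(2) + (-3)*(-6) = 32
C[2][0] = (4)*(8) + (3)*(-2) = 26
C[2][1] = (4)*(2) + (3)*(-6) = -10
= [[-34, 8], [62, 32], [26, -10]]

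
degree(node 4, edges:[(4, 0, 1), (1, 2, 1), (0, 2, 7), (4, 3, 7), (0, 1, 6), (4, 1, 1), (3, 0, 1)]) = incident: (4,0), (4,3), (4,1)
= 3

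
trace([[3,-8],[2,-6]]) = -3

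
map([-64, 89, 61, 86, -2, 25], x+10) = -64+10=-54, 89+10=99, 61+10=71, 86+10=96, -2+10=8, 25+10=35
= [-54, 99, 71, 96, 8, 35]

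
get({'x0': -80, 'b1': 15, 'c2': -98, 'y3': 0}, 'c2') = -98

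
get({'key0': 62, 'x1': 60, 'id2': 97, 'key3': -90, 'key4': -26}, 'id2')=97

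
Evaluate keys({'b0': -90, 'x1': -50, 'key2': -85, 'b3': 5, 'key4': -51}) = ['b0', 'x1', 'key2', 'b3', 'key4']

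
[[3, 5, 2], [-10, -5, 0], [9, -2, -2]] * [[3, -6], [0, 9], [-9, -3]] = C[0][0] = (3)*(3) + (5)*(0) + (2)*(-9) = -9
C[0][1] = (3)*(-6) + (5)*(9) + (2)*(-3) = 21
C[1][0] = (-10)*(3) + (-5)*(0) + (0)*(-9) = -30
C[1][1] = (-10)*(-6) + (-5)*(9) + (0)*(-3) = 15
C[2][0] = (9)*(3) + (-2)*(0) + (-2)*(-9) = 45
C[2][1] = (9)*(-6) + (-2)*(9) + (-2)*(-3) = -66
= [[-9, 21], [-30, 15], [45, -66]]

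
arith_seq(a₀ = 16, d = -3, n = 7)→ a_0 = 16 + 0*-3 = 16
a_1 = 16 + 1*-3 = 13
a_2 = 16 + 2*-3 = 10
...
= [16, 13, 10, 7, 4, 1, -2]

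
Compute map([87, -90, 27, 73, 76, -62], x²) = [7569, 8100, 729, 5329, 5776, 3844]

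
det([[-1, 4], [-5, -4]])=24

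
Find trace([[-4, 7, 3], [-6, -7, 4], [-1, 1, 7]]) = diagonal: (-4) + (-7) + 7
= -4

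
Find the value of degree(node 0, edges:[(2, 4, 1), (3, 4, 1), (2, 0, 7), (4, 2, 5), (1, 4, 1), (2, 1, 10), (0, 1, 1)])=incident: (2,0), (0,1)
= 2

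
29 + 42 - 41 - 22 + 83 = 91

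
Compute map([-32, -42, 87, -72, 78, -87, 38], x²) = [1024, 1764, 7569, 5184, 6084, 7569, 1444]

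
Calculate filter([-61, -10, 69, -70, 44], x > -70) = keep x where x > -70: -61✓, -10✓, 69✓, -70✗, 44✓
= [-61, -10, 69, 44]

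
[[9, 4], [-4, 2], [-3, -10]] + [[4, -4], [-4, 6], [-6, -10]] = [[13, 0], [-8, 8], [-9, -20]]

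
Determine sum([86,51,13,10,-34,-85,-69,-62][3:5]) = slice → [10, -34]
10 + (-34)
= -24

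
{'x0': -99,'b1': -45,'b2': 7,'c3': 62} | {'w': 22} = {'x0': -99, 'b1': -45, 'b2': 7, 'c3': 62, 'w': 22}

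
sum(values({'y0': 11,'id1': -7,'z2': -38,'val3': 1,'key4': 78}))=11 + (-7) + (-38) + 1 + 78
= 45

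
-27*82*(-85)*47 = 8844930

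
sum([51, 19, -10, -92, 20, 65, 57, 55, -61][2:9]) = slice → [-10, -92, 20, 65, 57, 55, -61]
(-10) + (-92) + 20 + 65 + 57 + 55 + (-61)
= 34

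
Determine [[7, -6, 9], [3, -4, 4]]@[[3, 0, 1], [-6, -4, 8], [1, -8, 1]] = [[66, -48, -32], [37, -16, -25]]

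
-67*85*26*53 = -7847710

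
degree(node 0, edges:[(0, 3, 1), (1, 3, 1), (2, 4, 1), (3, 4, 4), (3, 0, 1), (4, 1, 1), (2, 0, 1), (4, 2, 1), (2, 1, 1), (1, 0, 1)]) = 4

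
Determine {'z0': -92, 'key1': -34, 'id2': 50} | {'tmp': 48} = {'z0': -92, 'key1': -34, 'id2': 50, 'tmp': 48}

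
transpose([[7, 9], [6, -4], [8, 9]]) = [[7, 6, 8], [9, -4, 9]]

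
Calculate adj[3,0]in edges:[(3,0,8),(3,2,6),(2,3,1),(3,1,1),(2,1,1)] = 8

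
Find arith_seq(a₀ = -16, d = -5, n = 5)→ [-16, -21, -26, -31, -36]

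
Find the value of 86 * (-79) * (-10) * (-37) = -2513780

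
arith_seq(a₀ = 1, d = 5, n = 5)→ a_0 = 1 + 0*5 = 1
a_1 = 1 + 1*5 = 6
a_2 = 1 + 2*5 = 11
...
= [1, 6, 11, 16, 21]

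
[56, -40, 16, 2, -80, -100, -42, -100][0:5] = [56, -40, 16, 2, -80]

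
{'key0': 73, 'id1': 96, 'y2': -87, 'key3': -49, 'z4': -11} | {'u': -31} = {'key0': 73, 'id1': 96, 'y2': -87, 'key3': -49, 'z4': -11, 'u': -31}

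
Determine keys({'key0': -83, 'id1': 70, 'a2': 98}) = ['key0', 'id1', 'a2']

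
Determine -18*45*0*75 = 0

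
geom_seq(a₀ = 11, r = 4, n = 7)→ a_0 = 11*4^0 = 11
a_1 = 11*4^1 = 44
a_2 = 11*4^2 = 176
...
= [11, 44, 176, 704, 2816, 11264, 45056]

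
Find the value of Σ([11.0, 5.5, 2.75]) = 19.25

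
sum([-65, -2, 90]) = 23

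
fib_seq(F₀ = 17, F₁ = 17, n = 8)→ [17, 17, 34, 51, 85, 136, 221, 357]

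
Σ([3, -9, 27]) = 3 + -9 + 27
= 21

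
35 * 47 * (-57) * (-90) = 8438850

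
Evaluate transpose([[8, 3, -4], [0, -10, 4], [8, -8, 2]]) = [[8, 0, 8], [3, -10, -8], [-4, 4, 2]]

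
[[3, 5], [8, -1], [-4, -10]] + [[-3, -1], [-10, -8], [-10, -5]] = [[0, 4], [-2, -9], [-14, -15]]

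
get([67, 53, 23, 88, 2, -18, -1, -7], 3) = 88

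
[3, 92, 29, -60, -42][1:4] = [92, 29, -60]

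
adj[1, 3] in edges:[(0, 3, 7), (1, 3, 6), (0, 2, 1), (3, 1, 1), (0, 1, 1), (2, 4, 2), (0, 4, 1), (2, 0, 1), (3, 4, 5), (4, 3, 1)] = 6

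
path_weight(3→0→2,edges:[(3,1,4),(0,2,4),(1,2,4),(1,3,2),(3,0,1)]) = w(3→0)=1 + w(0→2)=4
= 5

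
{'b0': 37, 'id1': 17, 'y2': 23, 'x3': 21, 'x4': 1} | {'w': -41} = {'b0': 37, 'id1': 17, 'y2': 23, 'x3': 21, 'x4': 1, 'w': -41}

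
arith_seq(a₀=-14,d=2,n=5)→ [-14, -12, -10, -8, -6]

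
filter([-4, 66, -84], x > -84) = [-4, 66]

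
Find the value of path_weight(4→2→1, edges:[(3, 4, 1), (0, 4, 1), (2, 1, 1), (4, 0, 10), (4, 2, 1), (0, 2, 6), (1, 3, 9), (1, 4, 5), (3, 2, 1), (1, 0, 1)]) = 2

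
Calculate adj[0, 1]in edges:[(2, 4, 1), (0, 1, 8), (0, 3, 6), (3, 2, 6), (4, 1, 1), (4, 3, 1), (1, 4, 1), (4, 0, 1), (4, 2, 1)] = 8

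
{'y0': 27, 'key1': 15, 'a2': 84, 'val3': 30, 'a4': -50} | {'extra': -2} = {'y0': 27, 'key1': 15, 'a2': 84, 'val3': 30, 'a4': -50, 'extra': -2}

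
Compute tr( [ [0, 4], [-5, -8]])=diagonal: 0 + (-8)
= -8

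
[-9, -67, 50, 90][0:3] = [-9, -67, 50]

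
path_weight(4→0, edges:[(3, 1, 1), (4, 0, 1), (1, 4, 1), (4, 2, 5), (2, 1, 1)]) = 1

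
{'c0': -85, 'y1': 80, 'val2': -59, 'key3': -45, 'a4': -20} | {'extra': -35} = {'c0': -85, 'y1': 80, 'val2': -59, 'key3': -45, 'a4': -20, 'extra': -35}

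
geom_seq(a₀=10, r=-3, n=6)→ [10, -30, 90, -270, 810, -2430]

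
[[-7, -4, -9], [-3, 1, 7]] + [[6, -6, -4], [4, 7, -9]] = [[-1, -10, -13], [1, 8, -2]]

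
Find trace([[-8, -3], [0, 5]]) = -3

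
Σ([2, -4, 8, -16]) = 2 + -4 + 8 + -16
= -10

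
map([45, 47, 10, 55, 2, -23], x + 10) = [55, 57, 20, 65, 12, -13]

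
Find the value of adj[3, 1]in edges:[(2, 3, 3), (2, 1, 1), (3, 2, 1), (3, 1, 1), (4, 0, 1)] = 1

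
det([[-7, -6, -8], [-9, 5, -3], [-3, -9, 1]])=(1)*(-7)*det([[5, -3], [-9, 1]]) + (-1)*(-6)*det([[-9, -3], [-3, 1]]) + (1)*(-8)*det([[-9, 5], [-3, -9]])
= 154 + -108 + -768
= -722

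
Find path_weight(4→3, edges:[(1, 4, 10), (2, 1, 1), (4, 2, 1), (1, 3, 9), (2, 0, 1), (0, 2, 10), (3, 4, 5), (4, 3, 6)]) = 6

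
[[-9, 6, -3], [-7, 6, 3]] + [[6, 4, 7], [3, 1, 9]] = [[-3, 10, 4], [-4, 7, 12]]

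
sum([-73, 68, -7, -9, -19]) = -40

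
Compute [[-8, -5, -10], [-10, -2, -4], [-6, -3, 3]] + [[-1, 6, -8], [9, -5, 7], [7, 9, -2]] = [[-9, 1, -18], [-1, -7, 3], [1, 6, 1]]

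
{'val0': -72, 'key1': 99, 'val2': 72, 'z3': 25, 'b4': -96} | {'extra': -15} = {'val0': -72, 'key1': 99, 'val2': 72, 'z3': 25, 'b4': -96, 'extra': -15}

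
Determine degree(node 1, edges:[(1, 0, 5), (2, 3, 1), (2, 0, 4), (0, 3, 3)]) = 1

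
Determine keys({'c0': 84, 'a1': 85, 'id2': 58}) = ['c0', 'a1', 'id2']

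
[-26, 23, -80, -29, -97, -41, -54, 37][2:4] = [-80, -29]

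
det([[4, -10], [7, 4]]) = (4)*(4) - (-10)*(7)
= 86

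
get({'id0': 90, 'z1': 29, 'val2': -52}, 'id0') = 90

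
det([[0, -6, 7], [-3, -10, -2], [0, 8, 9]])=(1)*(0)*det([[-10, -2], [8, 9]]) + (-1)*(-6)*det([[-3, -2], [0, 9]]) + (1)*(7)*det([[-3, -10], [0, 8]])
= 0 + -162 + -168
= -330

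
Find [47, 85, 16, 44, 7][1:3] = [85, 16]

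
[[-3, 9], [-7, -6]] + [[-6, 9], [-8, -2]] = [[-9, 18], [-15, -8]]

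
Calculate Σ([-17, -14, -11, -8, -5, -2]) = -57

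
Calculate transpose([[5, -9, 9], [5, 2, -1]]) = [[5, 5], [-9, 2], [9, -1]]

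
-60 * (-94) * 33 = 186120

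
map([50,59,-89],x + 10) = 50+10=60, 59+10=69, -89+10=-79
= [60, 69, -79]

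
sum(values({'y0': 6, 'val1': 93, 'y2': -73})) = 6 + 93 + (-73)
= 26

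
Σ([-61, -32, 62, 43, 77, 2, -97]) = (-61) + (-32) + 62 + 43 + 77 + 2 + (-97)
= -6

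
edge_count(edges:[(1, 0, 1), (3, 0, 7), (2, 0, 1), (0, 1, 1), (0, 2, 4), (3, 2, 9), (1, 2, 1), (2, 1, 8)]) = 8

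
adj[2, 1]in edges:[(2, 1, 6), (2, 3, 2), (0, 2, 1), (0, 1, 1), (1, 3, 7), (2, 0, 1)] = 6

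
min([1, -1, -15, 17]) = -15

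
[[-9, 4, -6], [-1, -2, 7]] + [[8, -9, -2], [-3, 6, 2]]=[[-1, -5, -8], [-4, 4, 9]]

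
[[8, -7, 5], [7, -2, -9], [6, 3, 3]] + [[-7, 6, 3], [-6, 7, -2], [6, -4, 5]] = [[1, -1, 8], [1, 5, -11], [12, -1, 8]]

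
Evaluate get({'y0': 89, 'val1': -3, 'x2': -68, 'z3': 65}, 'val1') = -3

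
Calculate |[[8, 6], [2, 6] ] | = 36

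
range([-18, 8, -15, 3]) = 26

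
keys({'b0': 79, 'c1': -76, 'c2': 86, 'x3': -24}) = ['b0', 'c1', 'c2', 'x3']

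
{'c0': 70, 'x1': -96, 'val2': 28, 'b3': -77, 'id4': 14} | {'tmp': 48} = {'c0': 70, 'x1': -96, 'val2': 28, 'b3': -77, 'id4': 14, 'tmp': 48}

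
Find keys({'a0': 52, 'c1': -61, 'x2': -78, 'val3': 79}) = ['a0', 'c1', 'x2', 'val3']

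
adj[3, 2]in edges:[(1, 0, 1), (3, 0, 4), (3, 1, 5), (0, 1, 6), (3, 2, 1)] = 1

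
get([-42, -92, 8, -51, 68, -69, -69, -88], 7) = -88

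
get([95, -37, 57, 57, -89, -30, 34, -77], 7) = -77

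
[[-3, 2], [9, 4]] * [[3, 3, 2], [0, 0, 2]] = C[0][0] = (-3)*(3) + (2)*(0) = -9
C[0][1] = (-3)*(3) + (2)*(0) = -9
C[0][2] = (-3)*(2) + (2)*(2) = -2
C[1][0] = (9)*(3) + (4)*(0) = 27
C[1][1] = (9)*(3) + (4)*(0) = 27
C[1][2] = (9)*(2) + (4)*(2) = 26
= [[-9, -9, -2], [27, 27, 26]]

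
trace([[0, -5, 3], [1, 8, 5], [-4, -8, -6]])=2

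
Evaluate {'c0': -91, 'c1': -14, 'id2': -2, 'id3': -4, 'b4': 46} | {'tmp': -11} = {'c0': -91, 'c1': -14, 'id2': -2, 'id3': -4, 'b4': 46, 'tmp': -11}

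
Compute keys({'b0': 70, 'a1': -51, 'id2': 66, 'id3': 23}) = ['b0', 'a1', 'id2', 'id3']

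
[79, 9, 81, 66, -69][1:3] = [9, 81]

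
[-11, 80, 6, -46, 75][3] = -46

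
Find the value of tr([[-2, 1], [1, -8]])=diagonal: (-2) + (-8)
= -10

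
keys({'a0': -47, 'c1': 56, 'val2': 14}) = ['a0', 'c1', 'val2']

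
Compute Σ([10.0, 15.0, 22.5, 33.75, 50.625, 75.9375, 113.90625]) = 321.71875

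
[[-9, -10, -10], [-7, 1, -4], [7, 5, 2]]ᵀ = [[-9, -7, 7], [-10, 1, 5], [-10, -4, 2]]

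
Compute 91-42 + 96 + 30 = 175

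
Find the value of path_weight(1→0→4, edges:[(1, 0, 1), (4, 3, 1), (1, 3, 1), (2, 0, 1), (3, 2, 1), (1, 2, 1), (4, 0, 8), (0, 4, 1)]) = 2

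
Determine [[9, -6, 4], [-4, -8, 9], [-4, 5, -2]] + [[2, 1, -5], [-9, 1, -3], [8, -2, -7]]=[[11, -5, -1], [-13, -7, 6], [4, 3, -9]]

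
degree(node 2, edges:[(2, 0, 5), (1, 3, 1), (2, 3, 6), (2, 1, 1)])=incident: (2,0), (2,3), (2,1)
= 3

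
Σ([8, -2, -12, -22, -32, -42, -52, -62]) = -216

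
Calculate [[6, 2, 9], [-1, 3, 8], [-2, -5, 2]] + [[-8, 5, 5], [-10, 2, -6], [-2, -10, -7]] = [[-2, 7, 14], [-11, 5, 2], [-4, -15, -5]]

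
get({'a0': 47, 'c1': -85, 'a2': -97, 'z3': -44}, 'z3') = -44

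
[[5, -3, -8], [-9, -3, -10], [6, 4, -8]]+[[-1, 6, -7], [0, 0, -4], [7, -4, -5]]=[[4, 3, -15], [-9, -3, -14], [13, 0, -13]]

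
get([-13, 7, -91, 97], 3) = 97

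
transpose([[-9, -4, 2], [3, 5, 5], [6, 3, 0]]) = [[-9, 3, 6], [-4, 5, 3], [2, 5, 0]]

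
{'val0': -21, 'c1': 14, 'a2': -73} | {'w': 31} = {'val0': -21, 'c1': 14, 'a2': -73, 'w': 31}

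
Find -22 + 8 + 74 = 60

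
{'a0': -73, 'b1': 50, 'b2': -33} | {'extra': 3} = {'a0': -73, 'b1': 50, 'b2': -33, 'extra': 3}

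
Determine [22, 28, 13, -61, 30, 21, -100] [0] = 22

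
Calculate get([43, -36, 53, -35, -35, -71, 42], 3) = -35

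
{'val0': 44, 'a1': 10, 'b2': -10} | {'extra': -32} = {'val0': 44, 'a1': 10, 'b2': -10, 'extra': -32}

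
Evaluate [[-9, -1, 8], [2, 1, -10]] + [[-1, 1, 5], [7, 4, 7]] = [[-10, 0, 13], [9, 5, -3]]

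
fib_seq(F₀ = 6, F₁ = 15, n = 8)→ F_2 = F_1 + F_0 = 21
F_3 = F_2 + F_1 = 36
F_4 = F_3 + F_2 = 57
...
= [6, 15, 21, 36, 57, 93, 150, 243]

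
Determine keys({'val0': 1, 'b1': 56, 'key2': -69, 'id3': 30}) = ['val0', 'b1', 'key2', 'id3']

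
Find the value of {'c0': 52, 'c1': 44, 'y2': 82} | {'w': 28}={'c0': 52, 'c1': 44, 'y2': 82, 'w': 28}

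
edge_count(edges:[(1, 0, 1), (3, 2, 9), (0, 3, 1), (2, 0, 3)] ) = 4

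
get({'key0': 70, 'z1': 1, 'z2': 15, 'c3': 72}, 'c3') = 72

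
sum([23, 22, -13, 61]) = 93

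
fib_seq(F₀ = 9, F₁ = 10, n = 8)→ [9, 10, 19, 29, 48, 77, 125, 202]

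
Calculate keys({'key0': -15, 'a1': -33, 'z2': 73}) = ['key0', 'a1', 'z2']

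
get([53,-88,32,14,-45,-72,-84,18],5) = -72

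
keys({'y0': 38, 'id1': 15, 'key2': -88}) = ['y0', 'id1', 'key2']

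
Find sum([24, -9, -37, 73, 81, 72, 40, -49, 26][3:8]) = slice → [73, 81, 72, 40, -49]
73 + 81 + 72 + 40 + (-49)
= 217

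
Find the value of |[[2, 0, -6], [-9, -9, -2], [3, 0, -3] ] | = -108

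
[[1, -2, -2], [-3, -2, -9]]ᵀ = [[1, -3], [-2, -2], [-2, -9]]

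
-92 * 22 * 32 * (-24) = 1554432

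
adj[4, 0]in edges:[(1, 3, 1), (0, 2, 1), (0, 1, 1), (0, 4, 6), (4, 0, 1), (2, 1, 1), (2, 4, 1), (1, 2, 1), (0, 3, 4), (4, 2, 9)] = 1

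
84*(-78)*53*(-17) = 5903352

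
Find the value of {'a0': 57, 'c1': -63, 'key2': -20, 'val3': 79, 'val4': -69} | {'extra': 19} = {'a0': 57, 'c1': -63, 'key2': -20, 'val3': 79, 'val4': -69, 'extra': 19}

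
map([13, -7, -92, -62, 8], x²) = [169, 49, 8464, 3844, 64]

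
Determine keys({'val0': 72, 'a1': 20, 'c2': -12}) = ['val0', 'a1', 'c2']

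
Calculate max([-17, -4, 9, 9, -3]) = 9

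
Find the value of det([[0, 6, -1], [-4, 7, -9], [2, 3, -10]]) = -322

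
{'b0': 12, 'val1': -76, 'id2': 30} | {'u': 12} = {'b0': 12, 'val1': -76, 'id2': 30, 'u': 12}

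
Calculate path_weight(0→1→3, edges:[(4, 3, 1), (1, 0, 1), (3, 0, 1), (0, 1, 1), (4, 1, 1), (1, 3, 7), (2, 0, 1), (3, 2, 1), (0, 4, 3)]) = 8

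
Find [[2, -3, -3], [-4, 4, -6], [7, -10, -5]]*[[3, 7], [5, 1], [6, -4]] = [[-27, 23], [-28, 0], [-59, 59]]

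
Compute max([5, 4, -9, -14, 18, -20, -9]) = 18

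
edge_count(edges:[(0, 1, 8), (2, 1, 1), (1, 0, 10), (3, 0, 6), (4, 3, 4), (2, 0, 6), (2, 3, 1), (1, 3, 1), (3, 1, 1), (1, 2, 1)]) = 10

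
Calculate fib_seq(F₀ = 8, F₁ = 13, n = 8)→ [8, 13, 21, 34, 55, 89, 144, 233]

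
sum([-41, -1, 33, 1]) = (-41) + (-1) + 33 + 1
= -8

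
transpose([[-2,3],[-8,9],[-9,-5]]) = [[-2, -8, -9], [3, 9, -5]]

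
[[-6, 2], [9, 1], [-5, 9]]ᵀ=[[-6, 9, -5], [2, 1, 9]]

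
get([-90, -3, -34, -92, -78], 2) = -34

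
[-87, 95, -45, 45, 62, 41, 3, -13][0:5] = [-87, 95, -45, 45, 62]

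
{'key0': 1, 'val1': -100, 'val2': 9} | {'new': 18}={'key0': 1, 'val1': -100, 'val2': 9, 'new': 18}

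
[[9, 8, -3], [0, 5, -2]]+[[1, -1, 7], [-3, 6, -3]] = [[10, 7, 4], [-3, 11, -5]]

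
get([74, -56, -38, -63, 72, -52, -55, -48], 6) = -55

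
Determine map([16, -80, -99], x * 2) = [32, -160, -198]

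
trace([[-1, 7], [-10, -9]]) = -10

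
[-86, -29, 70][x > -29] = [70]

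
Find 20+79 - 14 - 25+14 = 74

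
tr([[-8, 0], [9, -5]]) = -13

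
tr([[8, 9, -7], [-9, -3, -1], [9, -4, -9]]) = diagonal: 8 + (-3) + (-9)
= -4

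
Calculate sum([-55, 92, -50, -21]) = -34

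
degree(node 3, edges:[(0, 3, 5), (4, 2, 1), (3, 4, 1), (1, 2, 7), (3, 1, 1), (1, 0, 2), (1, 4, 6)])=incident: (0,3), (3,4), (3,1)
= 3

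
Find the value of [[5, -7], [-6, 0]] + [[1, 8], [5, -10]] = [[6, 1], [-1, -10]]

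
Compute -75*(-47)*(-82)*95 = -27459750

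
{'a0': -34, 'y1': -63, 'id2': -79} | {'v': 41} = {'a0': -34, 'y1': -63, 'id2': -79, 'v': 41}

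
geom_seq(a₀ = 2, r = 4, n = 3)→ a_0 = 2*4^0 = 2
a_1 = 2*4^1 = 8
a_2 = 2*4^2 = 32
= [2, 8, 32]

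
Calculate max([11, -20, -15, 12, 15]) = 15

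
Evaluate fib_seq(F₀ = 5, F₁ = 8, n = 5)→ F_2 = F_1 + F_0 = 13
F_3 = F_2 + F_1 = 21
F_4 = F_3 + F_2 = 34
= [5, 8, 13, 21, 34]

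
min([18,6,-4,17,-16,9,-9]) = -16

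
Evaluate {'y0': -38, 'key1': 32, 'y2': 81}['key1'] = 32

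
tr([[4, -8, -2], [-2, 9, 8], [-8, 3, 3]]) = 16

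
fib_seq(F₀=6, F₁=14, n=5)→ [6, 14, 20, 34, 54]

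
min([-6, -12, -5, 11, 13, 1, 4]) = -12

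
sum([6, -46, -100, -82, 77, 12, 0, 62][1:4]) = slice → [-46, -100, -82]
(-46) + (-100) + (-82)
= -228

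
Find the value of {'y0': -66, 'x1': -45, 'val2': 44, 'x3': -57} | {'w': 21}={'y0': -66, 'x1': -45, 'val2': 44, 'x3': -57, 'w': 21}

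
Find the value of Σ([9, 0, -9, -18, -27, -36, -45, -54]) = -180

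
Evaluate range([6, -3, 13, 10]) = 16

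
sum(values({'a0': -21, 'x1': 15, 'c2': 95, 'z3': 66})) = 155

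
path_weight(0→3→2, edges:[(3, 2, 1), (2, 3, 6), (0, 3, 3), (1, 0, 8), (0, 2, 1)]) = 4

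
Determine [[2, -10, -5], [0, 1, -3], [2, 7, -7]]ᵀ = [[2, 0, 2], [-10, 1, 7], [-5, -3, -7]]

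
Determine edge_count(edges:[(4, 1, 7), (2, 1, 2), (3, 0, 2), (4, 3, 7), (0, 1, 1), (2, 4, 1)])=6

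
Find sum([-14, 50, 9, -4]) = 41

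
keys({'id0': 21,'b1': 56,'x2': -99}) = ['id0', 'b1', 'x2']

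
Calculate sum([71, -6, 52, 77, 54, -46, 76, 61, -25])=71 + (-6) + 52 + 77 + 54 + (-46) + 76 + 61 + (-25)
= 314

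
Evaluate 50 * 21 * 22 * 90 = 2079000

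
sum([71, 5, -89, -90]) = -103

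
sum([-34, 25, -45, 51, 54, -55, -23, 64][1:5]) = 85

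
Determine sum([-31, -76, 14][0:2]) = -107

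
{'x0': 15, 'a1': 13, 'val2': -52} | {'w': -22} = {'x0': 15, 'a1': 13, 'val2': -52, 'w': -22}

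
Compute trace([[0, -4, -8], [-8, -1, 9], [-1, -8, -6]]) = -7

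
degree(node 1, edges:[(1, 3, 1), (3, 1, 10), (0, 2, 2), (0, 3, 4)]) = incident: (1,3), (3,1)
= 2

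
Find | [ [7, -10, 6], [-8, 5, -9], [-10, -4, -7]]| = (1)*(7)*det([[5, -9], [-4, -7]]) + (-1)*(-10)*det([[-8, -9], [-10, -7]]) + (1)*(6)*det([[-8, 5], [-10, -4]])
= -497 + -340 + 492
= -345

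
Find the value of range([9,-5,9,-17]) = 26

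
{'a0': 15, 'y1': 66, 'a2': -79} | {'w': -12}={'a0': 15, 'y1': 66, 'a2': -79, 'w': -12}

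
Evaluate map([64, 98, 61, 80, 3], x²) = [4096, 9604, 3721, 6400, 9]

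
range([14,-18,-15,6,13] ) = 32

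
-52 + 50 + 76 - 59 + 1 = 16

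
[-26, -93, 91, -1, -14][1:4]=[-93, 91, -1]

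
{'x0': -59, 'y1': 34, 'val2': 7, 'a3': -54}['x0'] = -59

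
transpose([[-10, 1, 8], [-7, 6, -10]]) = [[-10, -7], [1, 6], [8, -10]]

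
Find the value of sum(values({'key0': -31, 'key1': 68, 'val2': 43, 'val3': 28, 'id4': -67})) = 41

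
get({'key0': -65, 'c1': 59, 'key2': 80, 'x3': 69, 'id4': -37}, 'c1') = 59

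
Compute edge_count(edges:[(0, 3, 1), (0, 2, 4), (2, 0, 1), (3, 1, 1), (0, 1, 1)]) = 5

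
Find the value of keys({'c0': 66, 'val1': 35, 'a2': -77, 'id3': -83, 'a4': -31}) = ['c0', 'val1', 'a2', 'id3', 'a4']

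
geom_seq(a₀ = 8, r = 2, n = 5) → a_0 = 8*2^0 = 8
a_1 = 8*2^1 = 16
a_2 = 8*2^2 = 32
...
= [8, 16, 32, 64, 128]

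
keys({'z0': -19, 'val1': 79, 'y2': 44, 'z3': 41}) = ['z0', 'val1', 'y2', 'z3']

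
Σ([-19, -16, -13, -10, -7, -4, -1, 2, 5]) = (-19) + (-16) + (-13) + (-10) + (-7) + (-4) + (-1) + 2 + 5
= -63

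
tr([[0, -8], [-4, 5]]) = 5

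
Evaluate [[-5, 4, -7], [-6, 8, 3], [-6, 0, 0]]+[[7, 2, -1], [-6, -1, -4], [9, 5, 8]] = [[2, 6, -8], [-12, 7, -1], [3, 5, 8]]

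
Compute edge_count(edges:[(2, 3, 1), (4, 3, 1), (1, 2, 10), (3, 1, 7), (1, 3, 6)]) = 5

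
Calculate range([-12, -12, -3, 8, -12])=20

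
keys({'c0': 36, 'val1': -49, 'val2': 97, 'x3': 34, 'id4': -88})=['c0', 'val1', 'val2', 'x3', 'id4']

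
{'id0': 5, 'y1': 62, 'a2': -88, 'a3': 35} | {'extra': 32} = {'id0': 5, 'y1': 62, 'a2': -88, 'a3': 35, 'extra': 32}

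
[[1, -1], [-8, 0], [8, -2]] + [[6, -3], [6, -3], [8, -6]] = [[7, -4], [-2, -3], [16, -8]]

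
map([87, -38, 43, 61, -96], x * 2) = [174, -76, 86, 122, -192]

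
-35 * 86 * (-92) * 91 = 25199720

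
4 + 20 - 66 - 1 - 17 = -60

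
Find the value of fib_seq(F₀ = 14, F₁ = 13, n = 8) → F_2 = F_1 + F_0 = 27
F_3 = F_2 + F_1 = 40
F_4 = F_3 + F_2 = 67
...
= [14, 13, 27, 40, 67, 107, 174, 281]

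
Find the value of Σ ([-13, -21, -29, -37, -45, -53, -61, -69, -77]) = -405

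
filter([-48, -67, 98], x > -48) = [98]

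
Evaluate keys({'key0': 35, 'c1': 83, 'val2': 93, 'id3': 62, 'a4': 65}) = ['key0', 'c1', 'val2', 'id3', 'a4']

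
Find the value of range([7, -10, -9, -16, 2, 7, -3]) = 23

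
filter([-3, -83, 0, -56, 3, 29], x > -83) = keep x where x > -83: -3✓, -83✗, 0✓, -56✓, 3✓, 29✓
= [-3, 0, -56, 3, 29]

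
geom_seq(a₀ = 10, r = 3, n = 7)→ [10, 30, 90, 270, 810, 2430, 7290]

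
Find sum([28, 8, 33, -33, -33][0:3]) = 69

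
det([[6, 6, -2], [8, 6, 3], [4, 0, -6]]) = 192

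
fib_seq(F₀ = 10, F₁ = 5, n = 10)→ [10, 5, 15, 20, 35, 55, 90, 145, 235, 380]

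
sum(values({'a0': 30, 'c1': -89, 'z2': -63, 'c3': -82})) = 30 + (-89) + (-63) + (-82)
= -204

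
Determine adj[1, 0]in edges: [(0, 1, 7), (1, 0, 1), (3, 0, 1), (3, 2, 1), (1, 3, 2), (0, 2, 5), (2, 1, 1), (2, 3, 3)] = 1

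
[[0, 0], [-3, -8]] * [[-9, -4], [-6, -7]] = [[0, 0], [75, 68]]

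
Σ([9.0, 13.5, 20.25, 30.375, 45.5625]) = 9.0 + 13.5 + 20.25 + 30.375 + 45.5625
= 118.6875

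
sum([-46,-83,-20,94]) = -55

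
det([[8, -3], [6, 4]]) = 50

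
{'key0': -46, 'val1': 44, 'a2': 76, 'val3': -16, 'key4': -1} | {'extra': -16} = {'key0': -46, 'val1': 44, 'a2': 76, 'val3': -16, 'key4': -1, 'extra': -16}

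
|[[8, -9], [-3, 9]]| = 45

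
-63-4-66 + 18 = -115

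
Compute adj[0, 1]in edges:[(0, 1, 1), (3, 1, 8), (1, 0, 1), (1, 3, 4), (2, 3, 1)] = 1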